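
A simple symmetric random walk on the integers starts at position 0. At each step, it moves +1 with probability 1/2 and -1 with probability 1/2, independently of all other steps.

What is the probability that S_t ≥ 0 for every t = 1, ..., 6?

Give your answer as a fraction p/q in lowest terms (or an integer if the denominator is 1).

Answer: 5/16

Derivation:
Let f(t,s) = #length-t paths at position s with S_1..S_t all ≥ 0.
f(t,s) = f(t-1,s-1) + f(t-1,s+1) for s ≥ 0; f(t,s) = 0 for s < 0.
t=0: f(0,0)=1
t=1: f(1,1)=1
t=2: f(2,0)=1 f(2,2)=1
t=3: f(3,1)=2 f(3,3)=1
t=4: f(4,0)=2 f(4,2)=3 f(4,4)=1
t=5: f(5,1)=5 f(5,3)=4 f(5,5)=1
t=6: f(6,0)=5 f(6,2)=9 f(6,4)=5 f(6,6)=1
Σ_s f(6,s) = 20
P = 20/64 = 5/16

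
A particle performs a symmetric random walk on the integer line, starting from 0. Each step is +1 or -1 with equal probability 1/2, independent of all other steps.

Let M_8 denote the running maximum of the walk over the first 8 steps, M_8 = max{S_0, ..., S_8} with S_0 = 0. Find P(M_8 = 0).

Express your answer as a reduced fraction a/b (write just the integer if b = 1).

Answer: 35/128

Derivation:
Let M_8 = max(S_0,...,S_8). Use the reflection principle: for j ≥ 1, #{paths with M_8 ≥ j} = #{S_8 ≥ j} + #{S_8 ≥ j+1}.
P(M_8 ≥ 0) = 1 since S_0 = 0, so #{M_8 ≥ 0} = 256.
#{M_8 ≥ 1} = #{S_8 ≥ 1} + #{S_8 ≥ 2} = 93 + 93 = 186.
#{M_8 = 0} = 256 - 186 = 70.
P(M_8 = 0) = 70/256 = 35/128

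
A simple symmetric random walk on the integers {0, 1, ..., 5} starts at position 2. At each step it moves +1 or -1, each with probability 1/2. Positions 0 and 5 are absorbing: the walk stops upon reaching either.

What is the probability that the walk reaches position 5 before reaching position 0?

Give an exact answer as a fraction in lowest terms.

Answer: 2/5

Derivation:
Symmetric walk (p = 1/2): the harmonic-function argument gives P(hit 5 before 0 | start at 2) = a/N.
P = 2/5 = 2/5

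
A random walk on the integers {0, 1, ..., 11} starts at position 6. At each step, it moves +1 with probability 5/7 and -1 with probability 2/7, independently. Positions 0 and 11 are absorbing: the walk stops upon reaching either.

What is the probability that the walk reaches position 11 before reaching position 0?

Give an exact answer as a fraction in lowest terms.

Answer: 16209375/16275359

Derivation:
Biased walk: p = 5/7, q = 2/7, r = q/p = 2/5
Gambler's ruin: P(hit 11 before 0 | start at 6) = (1 - r^a)/(1 - r^N)
r^6 = 64/15625; r^11 = 2048/48828125
P = (1 - 64/15625) / (1 - 2048/48828125) = 15561/15625 / 48826077/48828125 = 16209375/16275359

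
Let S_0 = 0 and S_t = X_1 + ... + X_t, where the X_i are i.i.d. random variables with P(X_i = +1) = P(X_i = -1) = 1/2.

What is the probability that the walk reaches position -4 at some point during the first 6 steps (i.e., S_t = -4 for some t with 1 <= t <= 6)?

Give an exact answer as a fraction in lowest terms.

Answer: 1/8

Derivation:
Count via complement. Let g(t,s) = #length-t paths at position s with S_1..S_t all ≠ -4.
g(t,s) = g(t-1,s-1) + g(t-1,s+1) for s ≠ -4; g(t,-4) = 0.
t=0: g(0,0)=1
t=1: g(1,-1)=1 g(1,1)=1
t=2: g(2,-2)=1 g(2,0)=2 g(2,2)=1
t=3: g(3,-3)=1 g(3,-1)=3 g(3,1)=3 g(3,3)=1
t=4: g(4,-2)=4 g(4,0)=6 g(4,2)=4 g(4,4)=1
t=5: g(5,-3)=4 g(5,-1)=10 g(5,1)=10 g(5,3)=5 g(5,5)=1
t=6: g(6,-2)=14 g(6,0)=20 g(6,2)=15 g(6,4)=6 g(6,6)=1
Paths never hitting -4: Σ_s g(6,s) = 56
Paths hitting -4: 2^6 - 56 = 8
P = 8/64 = 1/8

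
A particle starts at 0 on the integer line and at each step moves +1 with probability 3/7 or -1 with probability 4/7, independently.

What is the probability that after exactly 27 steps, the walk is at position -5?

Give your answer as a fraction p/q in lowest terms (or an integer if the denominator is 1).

To reach position -5 after 27 steps: need 11 steps of +1 and 16 steps of -1.
Number of such sequences: C(27,11) = 13037895
Each has probability (3/7)^11 · (4/7)^16 = 760840571584512/65712362363534280139543
P = 13037895 · 760840571584512/65712362363534280139543 = 9919759484058851082240/65712362363534280139543

Answer: 9919759484058851082240/65712362363534280139543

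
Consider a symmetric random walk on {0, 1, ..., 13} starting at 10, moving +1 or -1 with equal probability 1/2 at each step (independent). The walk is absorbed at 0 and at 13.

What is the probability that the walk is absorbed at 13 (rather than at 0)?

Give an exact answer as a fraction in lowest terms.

Symmetric walk (p = 1/2): the harmonic-function argument gives P(hit 13 before 0 | start at 10) = a/N.
P = 10/13 = 10/13

Answer: 10/13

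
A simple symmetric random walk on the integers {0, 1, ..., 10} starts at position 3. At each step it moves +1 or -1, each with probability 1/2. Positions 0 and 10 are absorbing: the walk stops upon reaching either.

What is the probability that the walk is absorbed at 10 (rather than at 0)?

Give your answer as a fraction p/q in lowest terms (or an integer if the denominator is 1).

Answer: 3/10

Derivation:
Symmetric walk (p = 1/2): the harmonic-function argument gives P(hit 10 before 0 | start at 3) = a/N.
P = 3/10 = 3/10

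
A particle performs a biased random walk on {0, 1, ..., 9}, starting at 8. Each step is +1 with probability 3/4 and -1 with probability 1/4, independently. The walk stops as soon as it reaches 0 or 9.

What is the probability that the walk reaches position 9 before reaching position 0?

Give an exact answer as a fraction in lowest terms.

Answer: 9840/9841

Derivation:
Biased walk: p = 3/4, q = 1/4, r = q/p = 1/3
Gambler's ruin: P(hit 9 before 0 | start at 8) = (1 - r^a)/(1 - r^N)
r^8 = 1/6561; r^9 = 1/19683
P = (1 - 1/6561) / (1 - 1/19683) = 6560/6561 / 19682/19683 = 9840/9841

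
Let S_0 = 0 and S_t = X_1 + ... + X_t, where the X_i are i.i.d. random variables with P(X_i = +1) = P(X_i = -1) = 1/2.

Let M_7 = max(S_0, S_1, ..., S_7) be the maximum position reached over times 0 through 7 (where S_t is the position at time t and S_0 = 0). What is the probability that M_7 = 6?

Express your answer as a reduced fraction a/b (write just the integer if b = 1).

Let M_7 = max(S_0,...,S_7). Use the reflection principle: for j ≥ 1, #{paths with M_7 ≥ j} = #{S_7 ≥ j} + #{S_7 ≥ j+1}.
By reflection, #{M_7 ≥ 6} = #{S_7 ≥ 6} + #{S_7 ≥ 7} = 1 + 1 = 2.
#{M_7 ≥ 7} = #{S_7 ≥ 7} + #{S_7 ≥ 8} = 1 + 0 = 1.
#{M_7 = 6} = 2 - 1 = 1.
P(M_7 = 6) = 1/128 = 1/128

Answer: 1/128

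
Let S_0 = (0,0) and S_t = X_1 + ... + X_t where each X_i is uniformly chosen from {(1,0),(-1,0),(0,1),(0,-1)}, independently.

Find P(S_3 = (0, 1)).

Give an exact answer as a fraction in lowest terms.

Answer: 9/64

Derivation:
Let h be the number of horizontal steps (so 3-h are vertical). To end at (0,1) need (h+0)/2 right-steps and ((3-h)+1)/2 up-steps.
Sum over h with 0 ≤ h ≤ 2, h ≡ 0 (mod 2), 3-h ≡ 1 (mod 2):
h=0: C(3,0)·C(0,0)·C(3,2) = 1·1·3 = 3
h=2: C(3,2)·C(2,1)·C(1,1) = 3·2·1 = 6
Total favorable: 9
Total paths: 4^3 = 64
P = 9/64 = 9/64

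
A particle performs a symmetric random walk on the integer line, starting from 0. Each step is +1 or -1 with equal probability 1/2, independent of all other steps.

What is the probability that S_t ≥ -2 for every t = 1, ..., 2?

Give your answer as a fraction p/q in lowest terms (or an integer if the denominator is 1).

Answer: 1

Derivation:
Let f(t,s) = #length-t paths at position s with S_1..S_t all ≥ -2.
f(t,s) = f(t-1,s-1) + f(t-1,s+1) for s ≥ -2; f(t,s) = 0 for s < -2.
t=0: f(0,0)=1
t=1: f(1,-1)=1 f(1,1)=1
t=2: f(2,-2)=1 f(2,0)=2 f(2,2)=1
Σ_s f(2,s) = 4
P = 4/4 = 1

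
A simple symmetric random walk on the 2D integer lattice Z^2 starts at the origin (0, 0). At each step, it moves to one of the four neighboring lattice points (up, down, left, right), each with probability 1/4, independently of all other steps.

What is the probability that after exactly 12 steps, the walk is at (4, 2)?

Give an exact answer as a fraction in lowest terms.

Answer: 5445/524288

Derivation:
Let h be the number of horizontal steps (so 12-h are vertical). To end at (4,2) need (h+4)/2 right-steps and ((12-h)+2)/2 up-steps.
Sum over h with 4 ≤ h ≤ 10, h ≡ 0 (mod 2), 12-h ≡ 0 (mod 2):
h=4: C(12,4)·C(4,4)·C(8,5) = 495·1·56 = 27720
h=6: C(12,6)·C(6,5)·C(6,4) = 924·6·15 = 83160
h=8: C(12,8)·C(8,6)·C(4,3) = 495·28·4 = 55440
h=10: C(12,10)·C(10,7)·C(2,2) = 66·120·1 = 7920
Total favorable: 174240
Total paths: 4^12 = 16777216
P = 174240/16777216 = 5445/524288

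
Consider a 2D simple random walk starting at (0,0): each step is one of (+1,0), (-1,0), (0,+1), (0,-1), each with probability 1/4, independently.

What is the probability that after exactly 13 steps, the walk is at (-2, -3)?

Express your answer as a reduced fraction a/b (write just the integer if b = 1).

Answer: 306735/16777216

Derivation:
Let h be the number of horizontal steps (so 13-h are vertical). To end at (-2,-3) need (h-2)/2 right-steps and ((13-h)-3)/2 up-steps.
Sum over h with 2 ≤ h ≤ 10, h ≡ 0 (mod 2), 13-h ≡ 1 (mod 2):
h=2: C(13,2)·C(2,0)·C(11,4) = 78·1·330 = 25740
h=4: C(13,4)·C(4,1)·C(9,3) = 715·4·84 = 240240
h=6: C(13,6)·C(6,2)·C(7,2) = 1716·15·21 = 540540
h=8: C(13,8)·C(8,3)·C(5,1) = 1287·56·5 = 360360
h=10: C(13,10)·C(10,4)·C(3,0) = 286·210·1 = 60060
Total favorable: 1226940
Total paths: 4^13 = 67108864
P = 1226940/67108864 = 306735/16777216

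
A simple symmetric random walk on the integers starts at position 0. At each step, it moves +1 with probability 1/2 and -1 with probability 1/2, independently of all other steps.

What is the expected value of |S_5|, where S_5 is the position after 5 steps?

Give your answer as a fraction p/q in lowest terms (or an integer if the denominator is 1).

S_5 takes values m ≡ 1 (mod 2) with |m| ≤ 5; P(S_5=m) = C(5,(5+m)/2)/2^5.
Total paths: 2^5 = 32
Distribution: P(S=-5)=1/32, P(S=-3)=5/32, P(S=-1)=10/32, P(S=1)=10/32, P(S=3)=5/32, P(S=5)=1/32
E[|S_5|] = Σ_m |m|·P(S_5=m) = 60/32 = 15/8

Answer: 15/8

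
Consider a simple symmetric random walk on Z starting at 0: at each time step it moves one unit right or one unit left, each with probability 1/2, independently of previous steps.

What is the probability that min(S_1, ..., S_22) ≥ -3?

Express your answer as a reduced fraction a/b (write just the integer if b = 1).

Answer: 156009/262144

Derivation:
Let f(t,s) = #length-t paths at position s with S_1..S_t all ≥ -3.
f(t,s) = f(t-1,s-1) + f(t-1,s+1) for s ≥ -3; f(t,s) = 0 for s < -3.
t=0: f(0,0)=1
t=1: f(1,-1)=1 f(1,1)=1
t=2: f(2,-2)=1 f(2,0)=2 f(2,2)=1
t=3: f(3,-3)=1 f(3,-1)=3 f(3,1)=3 f(3,3)=1
t=4: f(4,-2)=4 f(4,0)=6 f(4,2)=4 f(4,4)=1
t=5: f(5,-3)=4 f(5,-1)=10 f(5,1)=10 f(5,3)=5 f(5,5)=1
t=6: f(6,-2)=14 f(6,0)=20 f(6,2)=15 f(6,4)=6 f(6,6)=1
t=7: f(7,-3)=14 f(7,-1)=34 f(7,1)=35 f(7,3)=21 f(7,5)=7 f(7,7)=1
t=8: f(8,-2)=48 f(8,0)=69 f(8,2)=56 f(8,4)=28 f(8,6)=8 f(8,8)=1
t=9: f(9,-3)=48 f(9,-1)=117 f(9,1)=125 f(9,3)=84 f(9,5)=36 f(9,7)=9 f(9,9)=1
t=10: f(10,-2)=165 f(10,0)=242 f(10,2)=209 f(10,4)=120 f(10,6)=45 f(10,8)=10 f(10,10)=1
t=11: f(11,-3)=165 f(11,-1)=407 f(11,1)=451 f(11,3)=329 f(11,5)=165 f(11,7)=55 f(11,9)=11 f(11,11)=1
t=12: f(12,-2)=572 f(12,0)=858 f(12,2)=780 f(12,4)=494 f(12,6)=220 f(12,8)=66 f(12,10)=12 f(12,12)=1
t=13: f(13,-3)=572 f(13,-1)=1430 f(13,1)=1638 f(13,3)=1274 f(13,5)=714 f(13,7)=286 f(13,9)=78 f(13,11)=13 f(13,13)=1
t=14: f(14,-2)=2002 f(14,0)=3068 f(14,2)=2912 f(14,4)=1988 f(14,6)=1000 f(14,8)=364 f(14,10)=91 f(14,12)=14 f(14,14)=1
t=15: f(15,-3)=2002 f(15,-1)=5070 f(15,1)=5980 f(15,3)=4900 f(15,5)=2988 f(15,7)=1364 f(15,9)=455 f(15,11)=105 f(15,13)=15 f(15,15)=1
t=16: f(16,-2)=7072 f(16,0)=11050 f(16,2)=10880 f(16,4)=7888 f(16,6)=4352 f(16,8)=1819 f(16,10)=560 f(16,12)=120 f(16,14)=16 f(16,16)=1
t=17: f(17,-3)=7072 f(17,-1)=18122 f(17,1)=21930 f(17,3)=18768 f(17,5)=12240 f(17,7)=6171 f(17,9)=2379 f(17,11)=680 f(17,13)=136 f(17,15)=17 f(17,17)=1
t=18: f(18,-2)=25194 f(18,0)=40052 f(18,2)=40698 f(18,4)=31008 f(18,6)=18411 f(18,8)=8550 f(18,10)=3059 f(18,12)=816 f(18,14)=153 f(18,16)=18 f(18,18)=1
t=19: f(19,-3)=25194 f(19,-1)=65246 f(19,1)=80750 f(19,3)=71706 f(19,5)=49419 f(19,7)=26961 f(19,9)=11609 f(19,11)=3875 f(19,13)=969 f(19,15)=171 f(19,17)=19 f(19,19)=1
t=20: f(20,-2)=90440 f(20,0)=145996 f(20,2)=152456 f(20,4)=121125 f(20,6)=76380 f(20,8)=38570 f(20,10)=15484 f(20,12)=4844 f(20,14)=1140 f(20,16)=190 f(20,18)=20 f(20,20)=1
t=21: f(21,-3)=90440 f(21,-1)=236436 f(21,1)=298452 f(21,3)=273581 f(21,5)=197505 f(21,7)=114950 f(21,9)=54054 f(21,11)=20328 f(21,13)=5984 f(21,15)=1330 f(21,17)=210 f(21,19)=21 f(21,21)=1
t=22: f(22,-2)=326876 f(22,0)=534888 f(22,2)=572033 f(22,4)=471086 f(22,6)=312455 f(22,8)=169004 f(22,10)=74382 f(22,12)=26312 f(22,14)=7314 f(22,16)=1540 f(22,18)=231 f(22,20)=22 f(22,22)=1
Σ_s f(22,s) = 2496144
P = 2496144/4194304 = 156009/262144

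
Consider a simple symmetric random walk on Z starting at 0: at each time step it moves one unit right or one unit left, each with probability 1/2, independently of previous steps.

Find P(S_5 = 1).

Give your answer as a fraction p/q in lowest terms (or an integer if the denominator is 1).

Answer: 5/16

Derivation:
To reach position 1 after 5 steps: need 3 steps of +1 and 2 of -1.
Favorable paths: C(5,3) = 10
Total paths: 2^5 = 32
P = 10/32 = 5/16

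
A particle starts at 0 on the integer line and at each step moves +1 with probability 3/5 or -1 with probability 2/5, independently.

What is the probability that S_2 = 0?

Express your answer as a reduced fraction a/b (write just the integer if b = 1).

To be at 0 after 2 steps: need exactly 1 step of +1 and 1 of -1.
Number of such sequences: C(2,1) = 2
Each has probability (3/5)^1 · (2/5)^1 = 6/25
P = 2 · 6/25 = 12/25

Answer: 12/25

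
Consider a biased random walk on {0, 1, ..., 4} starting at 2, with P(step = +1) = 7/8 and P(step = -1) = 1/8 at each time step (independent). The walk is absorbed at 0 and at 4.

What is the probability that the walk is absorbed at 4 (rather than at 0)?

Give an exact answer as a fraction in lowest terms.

Biased walk: p = 7/8, q = 1/8, r = q/p = 1/7
Gambler's ruin: P(hit 4 before 0 | start at 2) = (1 - r^a)/(1 - r^N)
r^2 = 1/49; r^4 = 1/2401
P = (1 - 1/49) / (1 - 1/2401) = 48/49 / 2400/2401 = 49/50

Answer: 49/50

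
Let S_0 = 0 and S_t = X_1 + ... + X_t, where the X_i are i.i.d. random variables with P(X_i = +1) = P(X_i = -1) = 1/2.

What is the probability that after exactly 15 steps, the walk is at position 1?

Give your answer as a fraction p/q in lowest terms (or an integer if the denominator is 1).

To reach position 1 after 15 steps: need 8 steps of +1 and 7 of -1.
Favorable paths: C(15,8) = 6435
Total paths: 2^15 = 32768
P = 6435/32768 = 6435/32768

Answer: 6435/32768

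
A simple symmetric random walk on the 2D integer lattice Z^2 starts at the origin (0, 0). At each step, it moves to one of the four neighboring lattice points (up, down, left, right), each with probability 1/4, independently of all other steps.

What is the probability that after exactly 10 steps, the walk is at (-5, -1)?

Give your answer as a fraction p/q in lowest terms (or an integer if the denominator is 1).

Answer: 675/131072

Derivation:
Let h be the number of horizontal steps (so 10-h are vertical). To end at (-5,-1) need (h-5)/2 right-steps and ((10-h)-1)/2 up-steps.
Sum over h with 5 ≤ h ≤ 9, h ≡ 1 (mod 2), 10-h ≡ 1 (mod 2):
h=5: C(10,5)·C(5,0)·C(5,2) = 252·1·10 = 2520
h=7: C(10,7)·C(7,1)·C(3,1) = 120·7·3 = 2520
h=9: C(10,9)·C(9,2)·C(1,0) = 10·36·1 = 360
Total favorable: 5400
Total paths: 4^10 = 1048576
P = 5400/1048576 = 675/131072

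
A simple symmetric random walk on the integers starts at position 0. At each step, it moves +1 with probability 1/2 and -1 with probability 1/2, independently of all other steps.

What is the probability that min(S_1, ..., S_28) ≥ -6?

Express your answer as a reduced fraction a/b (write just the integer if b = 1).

Answer: 109396395/134217728

Derivation:
Let f(t,s) = #length-t paths at position s with S_1..S_t all ≥ -6.
f(t,s) = f(t-1,s-1) + f(t-1,s+1) for s ≥ -6; f(t,s) = 0 for s < -6.
t=0: f(0,0)=1
t=1: f(1,-1)=1 f(1,1)=1
t=2: f(2,-2)=1 f(2,0)=2 f(2,2)=1
t=3: f(3,-3)=1 f(3,-1)=3 f(3,1)=3 f(3,3)=1
t=4: f(4,-4)=1 f(4,-2)=4 f(4,0)=6 f(4,2)=4 f(4,4)=1
t=5: f(5,-5)=1 f(5,-3)=5 f(5,-1)=10 f(5,1)=10 f(5,3)=5 f(5,5)=1
t=6: f(6,-6)=1 f(6,-4)=6 f(6,-2)=15 f(6,0)=20 f(6,2)=15 f(6,4)=6 f(6,6)=1
t=7: f(7,-5)=7 f(7,-3)=21 f(7,-1)=35 f(7,1)=35 f(7,3)=21 f(7,5)=7 f(7,7)=1
t=8: f(8,-6)=7 f(8,-4)=28 f(8,-2)=56 f(8,0)=70 f(8,2)=56 f(8,4)=28 f(8,6)=8 f(8,8)=1
t=9: f(9,-5)=35 f(9,-3)=84 f(9,-1)=126 f(9,1)=126 f(9,3)=84 f(9,5)=36 f(9,7)=9 f(9,9)=1
t=10: f(10,-6)=35 f(10,-4)=119 f(10,-2)=210 f(10,0)=252 f(10,2)=210 f(10,4)=120 f(10,6)=45 f(10,8)=10 f(10,10)=1
t=11: f(11,-5)=154 f(11,-3)=329 f(11,-1)=462 f(11,1)=462 f(11,3)=330 f(11,5)=165 f(11,7)=55 f(11,9)=11 f(11,11)=1
t=12: f(12,-6)=154 f(12,-4)=483 f(12,-2)=791 f(12,0)=924 f(12,2)=792 f(12,4)=495 f(12,6)=220 f(12,8)=66 f(12,10)=12 f(12,12)=1
t=13: f(13,-5)=637 f(13,-3)=1274 f(13,-1)=1715 f(13,1)=1716 f(13,3)=1287 f(13,5)=715 f(13,7)=286 f(13,9)=78 f(13,11)=13 f(13,13)=1
t=14: f(14,-6)=637 f(14,-4)=1911 f(14,-2)=2989 f(14,0)=3431 f(14,2)=3003 f(14,4)=2002 f(14,6)=1001 f(14,8)=364 f(14,10)=91 f(14,12)=14 f(14,14)=1
t=15: f(15,-5)=2548 f(15,-3)=4900 f(15,-1)=6420 f(15,1)=6434 f(15,3)=5005 f(15,5)=3003 f(15,7)=1365 f(15,9)=455 f(15,11)=105 f(15,13)=15 f(15,15)=1
t=16: f(16,-6)=2548 f(16,-4)=7448 f(16,-2)=11320 f(16,0)=12854 f(16,2)=11439 f(16,4)=8008 f(16,6)=4368 f(16,8)=1820 f(16,10)=560 f(16,12)=120 f(16,14)=16 f(16,16)=1
t=17: f(17,-5)=9996 f(17,-3)=18768 f(17,-1)=24174 f(17,1)=24293 f(17,3)=19447 f(17,5)=12376 f(17,7)=6188 f(17,9)=2380 f(17,11)=680 f(17,13)=136 f(17,15)=17 f(17,17)=1
t=18: f(18,-6)=9996 f(18,-4)=28764 f(18,-2)=42942 f(18,0)=48467 f(18,2)=43740 f(18,4)=31823 f(18,6)=18564 f(18,8)=8568 f(18,10)=3060 f(18,12)=816 f(18,14)=153 f(18,16)=18 f(18,18)=1
t=19: f(19,-5)=38760 f(19,-3)=71706 f(19,-1)=91409 f(19,1)=92207 f(19,3)=75563 f(19,5)=50387 f(19,7)=27132 f(19,9)=11628 f(19,11)=3876 f(19,13)=969 f(19,15)=171 f(19,17)=19 f(19,19)=1
t=20: f(20,-6)=38760 f(20,-4)=110466 f(20,-2)=163115 f(20,0)=183616 f(20,2)=167770 f(20,4)=125950 f(20,6)=77519 f(20,8)=38760 f(20,10)=15504 f(20,12)=4845 f(20,14)=1140 f(20,16)=190 f(20,18)=20 f(20,20)=1
t=21: f(21,-5)=149226 f(21,-3)=273581 f(21,-1)=346731 f(21,1)=351386 f(21,3)=293720 f(21,5)=203469 f(21,7)=116279 f(21,9)=54264 f(21,11)=20349 f(21,13)=5985 f(21,15)=1330 f(21,17)=210 f(21,19)=21 f(21,21)=1
t=22: f(22,-6)=149226 f(22,-4)=422807 f(22,-2)=620312 f(22,0)=698117 f(22,2)=645106 f(22,4)=497189 f(22,6)=319748 f(22,8)=170543 f(22,10)=74613 f(22,12)=26334 f(22,14)=7315 f(22,16)=1540 f(22,18)=231 f(22,20)=22 f(22,22)=1
t=23: f(23,-5)=572033 f(23,-3)=1043119 f(23,-1)=1318429 f(23,1)=1343223 f(23,3)=1142295 f(23,5)=816937 f(23,7)=490291 f(23,9)=245156 f(23,11)=100947 f(23,13)=33649 f(23,15)=8855 f(23,17)=1771 f(23,19)=253 f(23,21)=23 f(23,23)=1
t=24: f(24,-6)=572033 f(24,-4)=1615152 f(24,-2)=2361548 f(24,0)=2661652 f(24,2)=2485518 f(24,4)=1959232 f(24,6)=1307228 f(24,8)=735447 f(24,10)=346103 f(24,12)=134596 f(24,14)=42504 f(24,16)=10626 f(24,18)=2024 f(24,20)=276 f(24,22)=24 f(24,24)=1
t=25: f(25,-5)=2187185 f(25,-3)=3976700 f(25,-1)=5023200 f(25,1)=5147170 f(25,3)=4444750 f(25,5)=3266460 f(25,7)=2042675 f(25,9)=1081550 f(25,11)=480699 f(25,13)=177100 f(25,15)=53130 f(25,17)=12650 f(25,19)=2300 f(25,21)=300 f(25,23)=25 f(25,25)=1
t=26: f(26,-6)=2187185 f(26,-4)=6163885 f(26,-2)=8999900 f(26,0)=10170370 f(26,2)=9591920 f(26,4)=7711210 f(26,6)=5309135 f(26,8)=3124225 f(26,10)=1562249 f(26,12)=657799 f(26,14)=230230 f(26,16)=65780 f(26,18)=14950 f(26,20)=2600 f(26,22)=325 f(26,24)=26 f(26,26)=1
t=27: f(27,-5)=8351070 f(27,-3)=15163785 f(27,-1)=19170270 f(27,1)=19762290 f(27,3)=17303130 f(27,5)=13020345 f(27,7)=8433360 f(27,9)=4686474 f(27,11)=2220048 f(27,13)=888029 f(27,15)=296010 f(27,17)=80730 f(27,19)=17550 f(27,21)=2925 f(27,23)=351 f(27,25)=27 f(27,27)=1
t=28: f(28,-6)=8351070 f(28,-4)=23514855 f(28,-2)=34334055 f(28,0)=38932560 f(28,2)=37065420 f(28,4)=30323475 f(28,6)=21453705 f(28,8)=13119834 f(28,10)=6906522 f(28,12)=3108077 f(28,14)=1184039 f(28,16)=376740 f(28,18)=98280 f(28,20)=20475 f(28,22)=3276 f(28,24)=378 f(28,26)=28 f(28,28)=1
Σ_s f(28,s) = 218792790
P = 218792790/268435456 = 109396395/134217728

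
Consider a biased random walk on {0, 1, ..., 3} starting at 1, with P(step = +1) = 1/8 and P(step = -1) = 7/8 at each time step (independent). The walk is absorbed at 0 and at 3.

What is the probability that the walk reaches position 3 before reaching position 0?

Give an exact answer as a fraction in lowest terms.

Answer: 1/57

Derivation:
Biased walk: p = 1/8, q = 7/8, r = q/p = 7
Gambler's ruin: P(hit 3 before 0 | start at 1) = (1 - r^a)/(1 - r^N)
r^1 = 7; r^3 = 343
P = (1 - 7) / (1 - 343) = -6 / -342 = 1/57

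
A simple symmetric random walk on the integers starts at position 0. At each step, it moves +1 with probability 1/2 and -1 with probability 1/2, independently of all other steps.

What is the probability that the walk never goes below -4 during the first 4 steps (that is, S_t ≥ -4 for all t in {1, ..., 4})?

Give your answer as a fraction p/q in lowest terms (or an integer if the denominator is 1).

Let f(t,s) = #length-t paths at position s with S_1..S_t all ≥ -4.
f(t,s) = f(t-1,s-1) + f(t-1,s+1) for s ≥ -4; f(t,s) = 0 for s < -4.
t=0: f(0,0)=1
t=1: f(1,-1)=1 f(1,1)=1
t=2: f(2,-2)=1 f(2,0)=2 f(2,2)=1
t=3: f(3,-3)=1 f(3,-1)=3 f(3,1)=3 f(3,3)=1
t=4: f(4,-4)=1 f(4,-2)=4 f(4,0)=6 f(4,2)=4 f(4,4)=1
Σ_s f(4,s) = 16
P = 16/16 = 1

Answer: 1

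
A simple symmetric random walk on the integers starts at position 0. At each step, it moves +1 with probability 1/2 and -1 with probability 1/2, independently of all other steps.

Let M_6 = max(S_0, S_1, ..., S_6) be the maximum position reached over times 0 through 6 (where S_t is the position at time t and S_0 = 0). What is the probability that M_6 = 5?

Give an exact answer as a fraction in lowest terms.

Let M_6 = max(S_0,...,S_6). Use the reflection principle: for j ≥ 1, #{paths with M_6 ≥ j} = #{S_6 ≥ j} + #{S_6 ≥ j+1}.
By reflection, #{M_6 ≥ 5} = #{S_6 ≥ 5} + #{S_6 ≥ 6} = 1 + 1 = 2.
#{M_6 ≥ 6} = #{S_6 ≥ 6} + #{S_6 ≥ 7} = 1 + 0 = 1.
#{M_6 = 5} = 2 - 1 = 1.
P(M_6 = 5) = 1/64 = 1/64

Answer: 1/64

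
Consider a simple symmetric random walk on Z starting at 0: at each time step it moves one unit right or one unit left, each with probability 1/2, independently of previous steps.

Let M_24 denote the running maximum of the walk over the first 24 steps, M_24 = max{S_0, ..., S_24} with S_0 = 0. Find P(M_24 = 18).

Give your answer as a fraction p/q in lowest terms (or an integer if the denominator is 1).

Answer: 253/2097152

Derivation:
Let M_24 = max(S_0,...,S_24). Use the reflection principle: for j ≥ 1, #{paths with M_24 ≥ j} = #{S_24 ≥ j} + #{S_24 ≥ j+1}.
By reflection, #{M_24 ≥ 18} = #{S_24 ≥ 18} + #{S_24 ≥ 19} = 2325 + 301 = 2626.
#{M_24 ≥ 19} = #{S_24 ≥ 19} + #{S_24 ≥ 20} = 301 + 301 = 602.
#{M_24 = 18} = 2626 - 602 = 2024.
P(M_24 = 18) = 2024/16777216 = 253/2097152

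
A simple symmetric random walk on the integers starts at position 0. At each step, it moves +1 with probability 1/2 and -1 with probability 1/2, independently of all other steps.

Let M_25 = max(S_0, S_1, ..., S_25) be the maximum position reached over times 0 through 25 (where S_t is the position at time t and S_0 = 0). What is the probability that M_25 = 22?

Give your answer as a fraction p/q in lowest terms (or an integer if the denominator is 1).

Let M_25 = max(S_0,...,S_25). Use the reflection principle: for j ≥ 1, #{paths with M_25 ≥ j} = #{S_25 ≥ j} + #{S_25 ≥ j+1}.
By reflection, #{M_25 ≥ 22} = #{S_25 ≥ 22} + #{S_25 ≥ 23} = 26 + 26 = 52.
#{M_25 ≥ 23} = #{S_25 ≥ 23} + #{S_25 ≥ 24} = 26 + 1 = 27.
#{M_25 = 22} = 52 - 27 = 25.
P(M_25 = 22) = 25/33554432 = 25/33554432

Answer: 25/33554432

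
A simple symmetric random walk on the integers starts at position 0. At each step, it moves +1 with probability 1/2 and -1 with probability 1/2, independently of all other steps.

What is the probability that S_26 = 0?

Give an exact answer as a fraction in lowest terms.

To return to 0 after 26 steps: need exactly 13 steps of +1 and 13 of -1.
Favorable paths: C(26,13) = 10400600
Total paths: 2^26 = 67108864
P = 10400600/67108864 = 1300075/8388608

Answer: 1300075/8388608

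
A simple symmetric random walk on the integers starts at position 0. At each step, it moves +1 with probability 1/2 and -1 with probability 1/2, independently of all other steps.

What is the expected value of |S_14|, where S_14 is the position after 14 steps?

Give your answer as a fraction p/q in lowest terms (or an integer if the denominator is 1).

S_14 takes values m ≡ 0 (mod 2) with |m| ≤ 14; P(S_14=m) = C(14,(14+m)/2)/2^14.
Total paths: 2^14 = 16384
Distribution: P(S=-14)=1/16384, P(S=-12)=14/16384, P(S=-10)=91/16384, P(S=-8)=364/16384, P(S=-6)=1001/16384, P(S=-4)=2002/16384, P(S=-2)=3003/16384, P(S=0)=3432/16384, P(S=2)=3003/16384, P(S=4)=2002/16384, P(S=6)=1001/16384, P(S=8)=364/16384, P(S=10)=91/16384, P(S=12)=14/16384, P(S=14)=1/16384
E[|S_14|] = Σ_m |m|·P(S_14=m) = 48048/16384 = 3003/1024

Answer: 3003/1024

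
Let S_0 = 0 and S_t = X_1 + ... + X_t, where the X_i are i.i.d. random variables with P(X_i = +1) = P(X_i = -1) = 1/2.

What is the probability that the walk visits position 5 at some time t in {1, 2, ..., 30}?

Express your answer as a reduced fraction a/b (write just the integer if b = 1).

Answer: 194129627/536870912

Derivation:
Count via complement. Let g(t,s) = #length-t paths at position s with S_1..S_t all ≠ 5.
g(t,s) = g(t-1,s-1) + g(t-1,s+1) for s ≠ 5; g(t,5) = 0.
t=0: g(0,0)=1
t=1: g(1,-1)=1 g(1,1)=1
t=2: g(2,-2)=1 g(2,0)=2 g(2,2)=1
t=3: g(3,-3)=1 g(3,-1)=3 g(3,1)=3 g(3,3)=1
t=4: g(4,-4)=1 g(4,-2)=4 g(4,0)=6 g(4,2)=4 g(4,4)=1
t=5: g(5,-5)=1 g(5,-3)=5 g(5,-1)=10 g(5,1)=10 g(5,3)=5
t=6: g(6,-6)=1 g(6,-4)=6 g(6,-2)=15 g(6,0)=20 g(6,2)=15 g(6,4)=5
t=7: g(7,-7)=1 g(7,-5)=7 g(7,-3)=21 g(7,-1)=35 g(7,1)=35 g(7,3)=20
t=8: g(8,-8)=1 g(8,-6)=8 g(8,-4)=28 g(8,-2)=56 g(8,0)=70 g(8,2)=55 g(8,4)=20
t=9: g(9,-9)=1 g(9,-7)=9 g(9,-5)=36 g(9,-3)=84 g(9,-1)=126 g(9,1)=125 g(9,3)=75
t=10: g(10,-10)=1 g(10,-8)=10 g(10,-6)=45 g(10,-4)=120 g(10,-2)=210 g(10,0)=251 g(10,2)=200 g(10,4)=75
t=11: g(11,-11)=1 g(11,-9)=11 g(11,-7)=55 g(11,-5)=165 g(11,-3)=330 g(11,-1)=461 g(11,1)=451 g(11,3)=275
t=12: g(12,-12)=1 g(12,-10)=12 g(12,-8)=66 g(12,-6)=220 g(12,-4)=495 g(12,-2)=791 g(12,0)=912 g(12,2)=726 g(12,4)=275
t=13: g(13,-13)=1 g(13,-11)=13 g(13,-9)=78 g(13,-7)=286 g(13,-5)=715 g(13,-3)=1286 g(13,-1)=1703 g(13,1)=1638 g(13,3)=1001
t=14: g(14,-14)=1 g(14,-12)=14 g(14,-10)=91 g(14,-8)=364 g(14,-6)=1001 g(14,-4)=2001 g(14,-2)=2989 g(14,0)=3341 g(14,2)=2639 g(14,4)=1001
t=15: g(15,-15)=1 g(15,-13)=15 g(15,-11)=105 g(15,-9)=455 g(15,-7)=1365 g(15,-5)=3002 g(15,-3)=4990 g(15,-1)=6330 g(15,1)=5980 g(15,3)=3640
t=16: g(16,-16)=1 g(16,-14)=16 g(16,-12)=120 g(16,-10)=560 g(16,-8)=1820 g(16,-6)=4367 g(16,-4)=7992 g(16,-2)=11320 g(16,0)=12310 g(16,2)=9620 g(16,4)=3640
t=17: g(17,-17)=1 g(17,-15)=17 g(17,-13)=136 g(17,-11)=680 g(17,-9)=2380 g(17,-7)=6187 g(17,-5)=12359 g(17,-3)=19312 g(17,-1)=23630 g(17,1)=21930 g(17,3)=13260
t=18: g(18,-18)=1 g(18,-16)=18 g(18,-14)=153 g(18,-12)=816 g(18,-10)=3060 g(18,-8)=8567 g(18,-6)=18546 g(18,-4)=31671 g(18,-2)=42942 g(18,0)=45560 g(18,2)=35190 g(18,4)=13260
t=19: g(19,-19)=1 g(19,-17)=19 g(19,-15)=171 g(19,-13)=969 g(19,-11)=3876 g(19,-9)=11627 g(19,-7)=27113 g(19,-5)=50217 g(19,-3)=74613 g(19,-1)=88502 g(19,1)=80750 g(19,3)=48450
t=20: g(20,-20)=1 g(20,-18)=20 g(20,-16)=190 g(20,-14)=1140 g(20,-12)=4845 g(20,-10)=15503 g(20,-8)=38740 g(20,-6)=77330 g(20,-4)=124830 g(20,-2)=163115 g(20,0)=169252 g(20,2)=129200 g(20,4)=48450
t=21: g(21,-21)=1 g(21,-19)=21 g(21,-17)=210 g(21,-15)=1330 g(21,-13)=5985 g(21,-11)=20348 g(21,-9)=54243 g(21,-7)=116070 g(21,-5)=202160 g(21,-3)=287945 g(21,-1)=332367 g(21,1)=298452 g(21,3)=177650
t=22: g(22,-22)=1 g(22,-20)=22 g(22,-18)=231 g(22,-16)=1540 g(22,-14)=7315 g(22,-12)=26333 g(22,-10)=74591 g(22,-8)=170313 g(22,-6)=318230 g(22,-4)=490105 g(22,-2)=620312 g(22,0)=630819 g(22,2)=476102 g(22,4)=177650
t=23: g(23,-23)=1 g(23,-21)=23 g(23,-19)=253 g(23,-17)=1771 g(23,-15)=8855 g(23,-13)=33648 g(23,-11)=100924 g(23,-9)=244904 g(23,-7)=488543 g(23,-5)=808335 g(23,-3)=1110417 g(23,-1)=1251131 g(23,1)=1106921 g(23,3)=653752
t=24: g(24,-24)=1 g(24,-22)=24 g(24,-20)=276 g(24,-18)=2024 g(24,-16)=10626 g(24,-14)=42503 g(24,-12)=134572 g(24,-10)=345828 g(24,-8)=733447 g(24,-6)=1296878 g(24,-4)=1918752 g(24,-2)=2361548 g(24,0)=2358052 g(24,2)=1760673 g(24,4)=653752
t=25: g(25,-25)=1 g(25,-23)=25 g(25,-21)=300 g(25,-19)=2300 g(25,-17)=12650 g(25,-15)=53129 g(25,-13)=177075 g(25,-11)=480400 g(25,-9)=1079275 g(25,-7)=2030325 g(25,-5)=3215630 g(25,-3)=4280300 g(25,-1)=4719600 g(25,1)=4118725 g(25,3)=2414425
t=26: g(26,-26)=1 g(26,-24)=26 g(26,-22)=325 g(26,-20)=2600 g(26,-18)=14950 g(26,-16)=65779 g(26,-14)=230204 g(26,-12)=657475 g(26,-10)=1559675 g(26,-8)=3109600 g(26,-6)=5245955 g(26,-4)=7495930 g(26,-2)=8999900 g(26,0)=8838325 g(26,2)=6533150 g(26,4)=2414425
t=27: g(27,-27)=1 g(27,-25)=27 g(27,-23)=351 g(27,-21)=2925 g(27,-19)=17550 g(27,-17)=80729 g(27,-15)=295983 g(27,-13)=887679 g(27,-11)=2217150 g(27,-9)=4669275 g(27,-7)=8355555 g(27,-5)=12741885 g(27,-3)=16495830 g(27,-1)=17838225 g(27,1)=15371475 g(27,3)=8947575
t=28: g(28,-28)=1 g(28,-26)=28 g(28,-24)=378 g(28,-22)=3276 g(28,-20)=20475 g(28,-18)=98279 g(28,-16)=376712 g(28,-14)=1183662 g(28,-12)=3104829 g(28,-10)=6886425 g(28,-8)=13024830 g(28,-6)=21097440 g(28,-4)=29237715 g(28,-2)=34334055 g(28,0)=33209700 g(28,2)=24319050 g(28,4)=8947575
t=29: g(29,-29)=1 g(29,-27)=29 g(29,-25)=406 g(29,-23)=3654 g(29,-21)=23751 g(29,-19)=118754 g(29,-17)=474991 g(29,-15)=1560374 g(29,-13)=4288491 g(29,-11)=9991254 g(29,-9)=19911255 g(29,-7)=34122270 g(29,-5)=50335155 g(29,-3)=63571770 g(29,-1)=67543755 g(29,1)=57528750 g(29,3)=33266625
t=30: g(30,-30)=1 g(30,-28)=30 g(30,-26)=435 g(30,-24)=4060 g(30,-22)=27405 g(30,-20)=142505 g(30,-18)=593745 g(30,-16)=2035365 g(30,-14)=5848865 g(30,-12)=14279745 g(30,-10)=29902509 g(30,-8)=54033525 g(30,-6)=84457425 g(30,-4)=113906925 g(30,-2)=131115525 g(30,0)=125072505 g(30,2)=90795375 g(30,4)=33266625
Paths never hitting 5: Σ_s g(30,s) = 685482570
Paths hitting 5: 2^30 - 685482570 = 388259254
P = 388259254/1073741824 = 194129627/536870912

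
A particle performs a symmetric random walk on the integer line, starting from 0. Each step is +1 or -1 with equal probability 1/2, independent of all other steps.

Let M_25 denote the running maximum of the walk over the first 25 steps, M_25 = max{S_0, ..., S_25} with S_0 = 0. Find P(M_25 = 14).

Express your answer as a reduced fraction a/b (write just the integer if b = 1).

Let M_25 = max(S_0,...,S_25). Use the reflection principle: for j ≥ 1, #{paths with M_25 ≥ j} = #{S_25 ≥ j} + #{S_25 ≥ j+1}.
By reflection, #{M_25 ≥ 14} = #{S_25 ≥ 14} + #{S_25 ≥ 15} = 68406 + 68406 = 136812.
#{M_25 ≥ 15} = #{S_25 ≥ 15} + #{S_25 ≥ 16} = 68406 + 15276 = 83682.
#{M_25 = 14} = 136812 - 83682 = 53130.
P(M_25 = 14) = 53130/33554432 = 26565/16777216

Answer: 26565/16777216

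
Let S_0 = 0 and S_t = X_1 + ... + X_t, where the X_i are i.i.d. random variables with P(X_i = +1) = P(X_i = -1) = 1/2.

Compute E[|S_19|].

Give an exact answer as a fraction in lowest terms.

Answer: 230945/65536

Derivation:
S_19 takes values m ≡ 1 (mod 2) with |m| ≤ 19; P(S_19=m) = C(19,(19+m)/2)/2^19.
Total paths: 2^19 = 524288
Distribution: P(S=-19)=1/524288, P(S=-17)=19/524288, P(S=-15)=171/524288, P(S=-13)=969/524288, P(S=-11)=3876/524288, P(S=-9)=11628/524288, P(S=-7)=27132/524288, P(S=-5)=50388/524288, P(S=-3)=75582/524288, P(S=-1)=92378/524288, P(S=1)=92378/524288, P(S=3)=75582/524288, P(S=5)=50388/524288, P(S=7)=27132/524288, P(S=9)=11628/524288, P(S=11)=3876/524288, P(S=13)=969/524288, P(S=15)=171/524288, P(S=17)=19/524288, P(S=19)=1/524288
E[|S_19|] = Σ_m |m|·P(S_19=m) = 1847560/524288 = 230945/65536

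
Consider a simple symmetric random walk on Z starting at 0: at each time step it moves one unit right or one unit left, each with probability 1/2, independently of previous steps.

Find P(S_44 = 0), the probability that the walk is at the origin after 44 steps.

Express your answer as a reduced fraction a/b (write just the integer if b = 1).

To return to 0 after 44 steps: need exactly 22 steps of +1 and 22 of -1.
Favorable paths: C(44,22) = 2104098963720
Total paths: 2^44 = 17592186044416
P = 2104098963720/17592186044416 = 263012370465/2199023255552

Answer: 263012370465/2199023255552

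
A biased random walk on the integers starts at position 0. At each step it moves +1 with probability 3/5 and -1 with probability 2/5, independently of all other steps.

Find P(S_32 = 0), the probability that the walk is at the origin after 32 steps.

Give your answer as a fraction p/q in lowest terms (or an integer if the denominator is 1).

To be at 0 after 32 steps: need exactly 16 steps of +1 and 16 of -1.
Number of such sequences: C(32,16) = 601080390
Each has probability (3/5)^16 · (2/5)^16 = 2821109907456/23283064365386962890625
P = 601080390 · 2821109907456/23283064365386962890625 = 339142768681303277568/4656612873077392578125

Answer: 339142768681303277568/4656612873077392578125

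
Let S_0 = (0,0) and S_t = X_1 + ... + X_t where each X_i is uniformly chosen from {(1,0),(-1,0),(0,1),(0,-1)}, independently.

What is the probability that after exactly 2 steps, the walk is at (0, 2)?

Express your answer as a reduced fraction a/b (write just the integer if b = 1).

Answer: 1/16

Derivation:
Let h be the number of horizontal steps (so 2-h are vertical). To end at (0,2) need (h+0)/2 right-steps and ((2-h)+2)/2 up-steps.
Sum over h with 0 ≤ h ≤ 0, h ≡ 0 (mod 2), 2-h ≡ 0 (mod 2):
h=0: C(2,0)·C(0,0)·C(2,2) = 1·1·1 = 1
Total favorable: 1
Total paths: 4^2 = 16
P = 1/16 = 1/16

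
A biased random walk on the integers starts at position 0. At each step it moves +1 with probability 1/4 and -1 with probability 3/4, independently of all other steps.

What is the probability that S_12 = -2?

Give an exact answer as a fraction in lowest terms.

To reach position -2 after 12 steps: need 5 steps of +1 and 7 steps of -1.
Number of such sequences: C(12,5) = 792
Each has probability (1/4)^5 · (3/4)^7 = 2187/16777216
P = 792 · 2187/16777216 = 216513/2097152

Answer: 216513/2097152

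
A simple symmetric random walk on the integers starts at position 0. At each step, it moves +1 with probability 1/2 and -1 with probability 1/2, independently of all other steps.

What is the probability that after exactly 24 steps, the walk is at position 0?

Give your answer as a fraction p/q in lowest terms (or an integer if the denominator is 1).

Answer: 676039/4194304

Derivation:
To return to 0 after 24 steps: need exactly 12 steps of +1 and 12 of -1.
Favorable paths: C(24,12) = 2704156
Total paths: 2^24 = 16777216
P = 2704156/16777216 = 676039/4194304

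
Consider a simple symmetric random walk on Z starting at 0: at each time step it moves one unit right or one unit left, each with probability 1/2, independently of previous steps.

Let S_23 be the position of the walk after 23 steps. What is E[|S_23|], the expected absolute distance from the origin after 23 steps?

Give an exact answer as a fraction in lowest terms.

Answer: 2028117/524288

Derivation:
S_23 takes values m ≡ 1 (mod 2) with |m| ≤ 23; P(S_23=m) = C(23,(23+m)/2)/2^23.
Total paths: 2^23 = 8388608
Distribution: P(S=-23)=1/8388608, P(S=-21)=23/8388608, P(S=-19)=253/8388608, P(S=-17)=1771/8388608, P(S=-15)=8855/8388608, P(S=-13)=33649/8388608, P(S=-11)=100947/8388608, P(S=-9)=245157/8388608, P(S=-7)=490314/8388608, P(S=-5)=817190/8388608, P(S=-3)=1144066/8388608, P(S=-1)=1352078/8388608, P(S=1)=1352078/8388608, P(S=3)=1144066/8388608, P(S=5)=817190/8388608, P(S=7)=490314/8388608, P(S=9)=245157/8388608, P(S=11)=100947/8388608, P(S=13)=33649/8388608, P(S=15)=8855/8388608, P(S=17)=1771/8388608, P(S=19)=253/8388608, P(S=21)=23/8388608, P(S=23)=1/8388608
E[|S_23|] = Σ_m |m|·P(S_23=m) = 32449872/8388608 = 2028117/524288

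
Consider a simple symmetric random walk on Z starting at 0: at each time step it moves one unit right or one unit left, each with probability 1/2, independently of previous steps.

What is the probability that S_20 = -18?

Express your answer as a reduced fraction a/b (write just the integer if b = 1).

To reach position -18 after 20 steps: need 1 step of +1 and 19 of -1.
Favorable paths: C(20,1) = 20
Total paths: 2^20 = 1048576
P = 20/1048576 = 5/262144

Answer: 5/262144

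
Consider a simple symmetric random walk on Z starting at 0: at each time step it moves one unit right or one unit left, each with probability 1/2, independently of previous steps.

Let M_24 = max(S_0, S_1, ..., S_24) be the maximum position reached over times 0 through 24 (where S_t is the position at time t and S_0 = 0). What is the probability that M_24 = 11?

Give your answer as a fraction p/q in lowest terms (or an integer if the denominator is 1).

Answer: 33649/4194304

Derivation:
Let M_24 = max(S_0,...,S_24). Use the reflection principle: for j ≥ 1, #{paths with M_24 ≥ j} = #{S_24 ≥ j} + #{S_24 ≥ j+1}.
By reflection, #{M_24 ≥ 11} = #{S_24 ≥ 11} + #{S_24 ≥ 12} = 190051 + 190051 = 380102.
#{M_24 ≥ 12} = #{S_24 ≥ 12} + #{S_24 ≥ 13} = 190051 + 55455 = 245506.
#{M_24 = 11} = 380102 - 245506 = 134596.
P(M_24 = 11) = 134596/16777216 = 33649/4194304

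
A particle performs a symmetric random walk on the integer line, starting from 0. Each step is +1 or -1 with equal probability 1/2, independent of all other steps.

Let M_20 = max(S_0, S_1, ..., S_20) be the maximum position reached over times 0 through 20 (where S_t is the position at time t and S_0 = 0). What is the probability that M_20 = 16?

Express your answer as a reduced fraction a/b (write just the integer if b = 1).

Let M_20 = max(S_0,...,S_20). Use the reflection principle: for j ≥ 1, #{paths with M_20 ≥ j} = #{S_20 ≥ j} + #{S_20 ≥ j+1}.
By reflection, #{M_20 ≥ 16} = #{S_20 ≥ 16} + #{S_20 ≥ 17} = 211 + 21 = 232.
#{M_20 ≥ 17} = #{S_20 ≥ 17} + #{S_20 ≥ 18} = 21 + 21 = 42.
#{M_20 = 16} = 232 - 42 = 190.
P(M_20 = 16) = 190/1048576 = 95/524288

Answer: 95/524288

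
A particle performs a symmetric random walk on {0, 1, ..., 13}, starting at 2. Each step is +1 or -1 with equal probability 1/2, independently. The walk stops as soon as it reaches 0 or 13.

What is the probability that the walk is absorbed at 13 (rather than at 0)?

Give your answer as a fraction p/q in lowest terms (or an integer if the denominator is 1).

Answer: 2/13

Derivation:
Symmetric walk (p = 1/2): the harmonic-function argument gives P(hit 13 before 0 | start at 2) = a/N.
P = 2/13 = 2/13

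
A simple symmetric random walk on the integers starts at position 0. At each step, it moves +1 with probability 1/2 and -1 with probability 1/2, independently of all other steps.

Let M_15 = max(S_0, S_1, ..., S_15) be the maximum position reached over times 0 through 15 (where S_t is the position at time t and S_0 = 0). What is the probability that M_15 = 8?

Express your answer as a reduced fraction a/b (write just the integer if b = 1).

Let M_15 = max(S_0,...,S_15). Use the reflection principle: for j ≥ 1, #{paths with M_15 ≥ j} = #{S_15 ≥ j} + #{S_15 ≥ j+1}.
By reflection, #{M_15 ≥ 8} = #{S_15 ≥ 8} + #{S_15 ≥ 9} = 576 + 576 = 1152.
#{M_15 ≥ 9} = #{S_15 ≥ 9} + #{S_15 ≥ 10} = 576 + 121 = 697.
#{M_15 = 8} = 1152 - 697 = 455.
P(M_15 = 8) = 455/32768 = 455/32768

Answer: 455/32768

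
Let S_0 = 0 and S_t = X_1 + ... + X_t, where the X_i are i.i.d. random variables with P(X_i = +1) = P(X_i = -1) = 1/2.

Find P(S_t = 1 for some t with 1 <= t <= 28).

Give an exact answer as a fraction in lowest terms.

Answer: 28539857/33554432

Derivation:
Count via complement. Let g(t,s) = #length-t paths at position s with S_1..S_t all ≠ 1.
g(t,s) = g(t-1,s-1) + g(t-1,s+1) for s ≠ 1; g(t,1) = 0.
t=0: g(0,0)=1
t=1: g(1,-1)=1
t=2: g(2,-2)=1 g(2,0)=1
t=3: g(3,-3)=1 g(3,-1)=2
t=4: g(4,-4)=1 g(4,-2)=3 g(4,0)=2
t=5: g(5,-5)=1 g(5,-3)=4 g(5,-1)=5
t=6: g(6,-6)=1 g(6,-4)=5 g(6,-2)=9 g(6,0)=5
t=7: g(7,-7)=1 g(7,-5)=6 g(7,-3)=14 g(7,-1)=14
t=8: g(8,-8)=1 g(8,-6)=7 g(8,-4)=20 g(8,-2)=28 g(8,0)=14
t=9: g(9,-9)=1 g(9,-7)=8 g(9,-5)=27 g(9,-3)=48 g(9,-1)=42
t=10: g(10,-10)=1 g(10,-8)=9 g(10,-6)=35 g(10,-4)=75 g(10,-2)=90 g(10,0)=42
t=11: g(11,-11)=1 g(11,-9)=10 g(11,-7)=44 g(11,-5)=110 g(11,-3)=165 g(11,-1)=132
t=12: g(12,-12)=1 g(12,-10)=11 g(12,-8)=54 g(12,-6)=154 g(12,-4)=275 g(12,-2)=297 g(12,0)=132
t=13: g(13,-13)=1 g(13,-11)=12 g(13,-9)=65 g(13,-7)=208 g(13,-5)=429 g(13,-3)=572 g(13,-1)=429
t=14: g(14,-14)=1 g(14,-12)=13 g(14,-10)=77 g(14,-8)=273 g(14,-6)=637 g(14,-4)=1001 g(14,-2)=1001 g(14,0)=429
t=15: g(15,-15)=1 g(15,-13)=14 g(15,-11)=90 g(15,-9)=350 g(15,-7)=910 g(15,-5)=1638 g(15,-3)=2002 g(15,-1)=1430
t=16: g(16,-16)=1 g(16,-14)=15 g(16,-12)=104 g(16,-10)=440 g(16,-8)=1260 g(16,-6)=2548 g(16,-4)=3640 g(16,-2)=3432 g(16,0)=1430
t=17: g(17,-17)=1 g(17,-15)=16 g(17,-13)=119 g(17,-11)=544 g(17,-9)=1700 g(17,-7)=3808 g(17,-5)=6188 g(17,-3)=7072 g(17,-1)=4862
t=18: g(18,-18)=1 g(18,-16)=17 g(18,-14)=135 g(18,-12)=663 g(18,-10)=2244 g(18,-8)=5508 g(18,-6)=9996 g(18,-4)=13260 g(18,-2)=11934 g(18,0)=4862
t=19: g(19,-19)=1 g(19,-17)=18 g(19,-15)=152 g(19,-13)=798 g(19,-11)=2907 g(19,-9)=7752 g(19,-7)=15504 g(19,-5)=23256 g(19,-3)=25194 g(19,-1)=16796
t=20: g(20,-20)=1 g(20,-18)=19 g(20,-16)=170 g(20,-14)=950 g(20,-12)=3705 g(20,-10)=10659 g(20,-8)=23256 g(20,-6)=38760 g(20,-4)=48450 g(20,-2)=41990 g(20,0)=16796
t=21: g(21,-21)=1 g(21,-19)=20 g(21,-17)=189 g(21,-15)=1120 g(21,-13)=4655 g(21,-11)=14364 g(21,-9)=33915 g(21,-7)=62016 g(21,-5)=87210 g(21,-3)=90440 g(21,-1)=58786
t=22: g(22,-22)=1 g(22,-20)=21 g(22,-18)=209 g(22,-16)=1309 g(22,-14)=5775 g(22,-12)=19019 g(22,-10)=48279 g(22,-8)=95931 g(22,-6)=149226 g(22,-4)=177650 g(22,-2)=149226 g(22,0)=58786
t=23: g(23,-23)=1 g(23,-21)=22 g(23,-19)=230 g(23,-17)=1518 g(23,-15)=7084 g(23,-13)=24794 g(23,-11)=67298 g(23,-9)=144210 g(23,-7)=245157 g(23,-5)=326876 g(23,-3)=326876 g(23,-1)=208012
t=24: g(24,-24)=1 g(24,-22)=23 g(24,-20)=252 g(24,-18)=1748 g(24,-16)=8602 g(24,-14)=31878 g(24,-12)=92092 g(24,-10)=211508 g(24,-8)=389367 g(24,-6)=572033 g(24,-4)=653752 g(24,-2)=534888 g(24,0)=208012
t=25: g(25,-25)=1 g(25,-23)=24 g(25,-21)=275 g(25,-19)=2000 g(25,-17)=10350 g(25,-15)=40480 g(25,-13)=123970 g(25,-11)=303600 g(25,-9)=600875 g(25,-7)=961400 g(25,-5)=1225785 g(25,-3)=1188640 g(25,-1)=742900
t=26: g(26,-26)=1 g(26,-24)=25 g(26,-22)=299 g(26,-20)=2275 g(26,-18)=12350 g(26,-16)=50830 g(26,-14)=164450 g(26,-12)=427570 g(26,-10)=904475 g(26,-8)=1562275 g(26,-6)=2187185 g(26,-4)=2414425 g(26,-2)=1931540 g(26,0)=742900
t=27: g(27,-27)=1 g(27,-25)=26 g(27,-23)=324 g(27,-21)=2574 g(27,-19)=14625 g(27,-17)=63180 g(27,-15)=215280 g(27,-13)=592020 g(27,-11)=1332045 g(27,-9)=2466750 g(27,-7)=3749460 g(27,-5)=4601610 g(27,-3)=4345965 g(27,-1)=2674440
t=28: g(28,-28)=1 g(28,-26)=27 g(28,-24)=350 g(28,-22)=2898 g(28,-20)=17199 g(28,-18)=77805 g(28,-16)=278460 g(28,-14)=807300 g(28,-12)=1924065 g(28,-10)=3798795 g(28,-8)=6216210 g(28,-6)=8351070 g(28,-4)=8947575 g(28,-2)=7020405 g(28,0)=2674440
Paths never hitting 1: Σ_s g(28,s) = 40116600
Paths hitting 1: 2^28 - 40116600 = 228318856
P = 228318856/268435456 = 28539857/33554432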